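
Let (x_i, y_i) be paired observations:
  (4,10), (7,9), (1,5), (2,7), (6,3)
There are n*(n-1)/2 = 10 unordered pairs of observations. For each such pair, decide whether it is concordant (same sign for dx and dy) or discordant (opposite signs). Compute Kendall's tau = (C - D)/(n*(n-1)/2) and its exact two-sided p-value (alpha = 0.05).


Step 1: Enumerate the 10 unordered pairs (i,j) with i<j and classify each by sign(x_j-x_i) * sign(y_j-y_i).
  (1,2):dx=+3,dy=-1->D; (1,3):dx=-3,dy=-5->C; (1,4):dx=-2,dy=-3->C; (1,5):dx=+2,dy=-7->D
  (2,3):dx=-6,dy=-4->C; (2,4):dx=-5,dy=-2->C; (2,5):dx=-1,dy=-6->C; (3,4):dx=+1,dy=+2->C
  (3,5):dx=+5,dy=-2->D; (4,5):dx=+4,dy=-4->D
Step 2: C = 6, D = 4, total pairs = 10.
Step 3: tau = (C - D)/(n(n-1)/2) = (6 - 4)/10 = 0.200000.
Step 4: Exact two-sided p-value (enumerate n! = 120 permutations of y under H0): p = 0.816667.
Step 5: alpha = 0.05. fail to reject H0.

tau_b = 0.2000 (C=6, D=4), p = 0.816667, fail to reject H0.


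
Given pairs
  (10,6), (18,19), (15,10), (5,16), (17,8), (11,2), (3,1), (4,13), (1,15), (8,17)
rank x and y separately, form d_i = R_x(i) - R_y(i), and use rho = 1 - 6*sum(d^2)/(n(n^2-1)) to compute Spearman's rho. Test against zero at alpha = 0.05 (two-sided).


Step 1: Rank x and y separately (midranks; no ties here).
rank(x): 10->6, 18->10, 15->8, 5->4, 17->9, 11->7, 3->2, 4->3, 1->1, 8->5
rank(y): 6->3, 19->10, 10->5, 16->8, 8->4, 2->2, 1->1, 13->6, 15->7, 17->9
Step 2: d_i = R_x(i) - R_y(i); compute d_i^2.
  (6-3)^2=9, (10-10)^2=0, (8-5)^2=9, (4-8)^2=16, (9-4)^2=25, (7-2)^2=25, (2-1)^2=1, (3-6)^2=9, (1-7)^2=36, (5-9)^2=16
sum(d^2) = 146.
Step 3: rho = 1 - 6*146 / (10*(10^2 - 1)) = 1 - 876/990 = 0.115152.
Step 4: Under H0, t = rho * sqrt((n-2)/(1-rho^2)) = 0.3279 ~ t(8).
Step 5: Two-sided p-value from the t-distribution with 8 df = 0.751420.
Step 6: alpha = 0.05. fail to reject H0.

rho = 0.1152, p = 0.751420, fail to reject H0 at alpha = 0.05.


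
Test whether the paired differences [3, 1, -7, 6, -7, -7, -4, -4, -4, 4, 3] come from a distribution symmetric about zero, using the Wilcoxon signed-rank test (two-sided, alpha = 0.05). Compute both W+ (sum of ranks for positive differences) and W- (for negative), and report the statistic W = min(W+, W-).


Step 1: Drop any zero differences (none here) and take |d_i|.
|d| = [3, 1, 7, 6, 7, 7, 4, 4, 4, 4, 3]
Step 2: Midrank |d_i| (ties get averaged ranks).
ranks: |3|->2.5, |1|->1, |7|->10, |6|->8, |7|->10, |7|->10, |4|->5.5, |4|->5.5, |4|->5.5, |4|->5.5, |3|->2.5
Step 3: Attach original signs; sum ranks with positive sign and with negative sign.
W+ = 2.5 + 1 + 8 + 5.5 + 2.5 = 19.5
W- = 10 + 10 + 10 + 5.5 + 5.5 + 5.5 = 46.5
(Check: W+ + W- = 66 should equal n(n+1)/2 = 66.)
Step 4: Test statistic W = min(W+, W-) = 19.5.
Step 5: Ties in |d|, so use the tie-corrected normal approximation.
        E[W] = n(n+1)/4 = 11*12/4 = 33.
        Tie groups: |d|=3 (t=2), |d|=4 (t=4), |d|=7 (t=3); sum(t^3 - t) = 90.
        Var[W] = n(n+1)(2n+1)/24 - sum(t^3-t)/48 = 3036/24 - 90/48 = 124.625.
        z = (W - E[W]) / sqrt(Var[W]) = (19.5 - 33) / 11.1636 = -1.2093.
        Two-sided p = 2*Phi(z) = 0.226551.
Step 6: alpha = 0.05. fail to reject H0.

W+ = 19.5, W- = 46.5, W = min = 19.5, p = 0.226551, fail to reject H0.


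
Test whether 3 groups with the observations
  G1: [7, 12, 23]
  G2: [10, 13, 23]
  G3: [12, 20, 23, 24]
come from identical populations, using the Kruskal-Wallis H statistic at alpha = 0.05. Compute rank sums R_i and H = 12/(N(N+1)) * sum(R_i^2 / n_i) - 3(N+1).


Step 1: Combine all N = 10 observations and assign midranks.
sorted (value, group, rank): (7,G1,1), (10,G2,2), (12,G1,3.5), (12,G3,3.5), (13,G2,5), (20,G3,6), (23,G1,8), (23,G2,8), (23,G3,8), (24,G3,10)
Step 2: Sum ranks within each group.
R_1 = 12.5 (n_1 = 3)
R_2 = 15 (n_2 = 3)
R_3 = 27.5 (n_3 = 4)
Step 3: H = 12/(N(N+1)) * sum(R_i^2/n_i) - 3(N+1)
     = 12/(10*11) * (12.5^2/3 + 15^2/3 + 27.5^2/4) - 3*11
     = 0.109091 * 316.146 - 33
     = 1.488636.
Step 4: Ties present; correction factor C = 1 - 30/(10^3 - 10) = 0.969697. Corrected H = 1.488636 / 0.969697 = 1.535156.
Step 5: Under H0, H ~ chi^2(2); p-value = 0.464136.
Step 6: alpha = 0.05. fail to reject H0.

H = 1.5352, df = 2, p = 0.464136, fail to reject H0.


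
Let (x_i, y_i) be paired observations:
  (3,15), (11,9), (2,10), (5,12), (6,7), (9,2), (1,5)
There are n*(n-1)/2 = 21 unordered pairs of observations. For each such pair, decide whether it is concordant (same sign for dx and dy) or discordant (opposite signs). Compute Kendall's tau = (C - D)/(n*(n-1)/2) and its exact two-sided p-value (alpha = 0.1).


Step 1: Enumerate the 21 unordered pairs (i,j) with i<j and classify each by sign(x_j-x_i) * sign(y_j-y_i).
  (1,2):dx=+8,dy=-6->D; (1,3):dx=-1,dy=-5->C; (1,4):dx=+2,dy=-3->D; (1,5):dx=+3,dy=-8->D
  (1,6):dx=+6,dy=-13->D; (1,7):dx=-2,dy=-10->C; (2,3):dx=-9,dy=+1->D; (2,4):dx=-6,dy=+3->D
  (2,5):dx=-5,dy=-2->C; (2,6):dx=-2,dy=-7->C; (2,7):dx=-10,dy=-4->C; (3,4):dx=+3,dy=+2->C
  (3,5):dx=+4,dy=-3->D; (3,6):dx=+7,dy=-8->D; (3,7):dx=-1,dy=-5->C; (4,5):dx=+1,dy=-5->D
  (4,6):dx=+4,dy=-10->D; (4,7):dx=-4,dy=-7->C; (5,6):dx=+3,dy=-5->D; (5,7):dx=-5,dy=-2->C
  (6,7):dx=-8,dy=+3->D
Step 2: C = 9, D = 12, total pairs = 21.
Step 3: tau = (C - D)/(n(n-1)/2) = (9 - 12)/21 = -0.142857.
Step 4: Exact two-sided p-value (enumerate n! = 5040 permutations of y under H0): p = 0.772619.
Step 5: alpha = 0.1. fail to reject H0.

tau_b = -0.1429 (C=9, D=12), p = 0.772619, fail to reject H0.


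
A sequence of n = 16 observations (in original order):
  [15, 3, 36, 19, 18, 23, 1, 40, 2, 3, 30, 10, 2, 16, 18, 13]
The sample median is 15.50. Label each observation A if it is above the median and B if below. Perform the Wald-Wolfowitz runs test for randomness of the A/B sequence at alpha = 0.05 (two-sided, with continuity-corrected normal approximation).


Step 1: Compute median = 15.50; label A = above, B = below.
Labels in order: BBAAAABABBABBAAB  (n_A = 8, n_B = 8)
Step 2: Count runs R = 9.
Step 3: Under H0 (random ordering), E[R] = 2*n_A*n_B/(n_A+n_B) + 1 = 2*8*8/16 + 1 = 9.0000.
        Var[R] = 2*n_A*n_B*(2*n_A*n_B - n_A - n_B) / ((n_A+n_B)^2 * (n_A+n_B-1)) = 14336/3840 = 3.7333.
        SD[R] = 1.9322.
Step 4: R = E[R], so z = 0 with no continuity correction.
Step 5: Two-sided p-value via normal approximation = 2*(1 - Phi(|z|)) = 1.000000.
Step 6: alpha = 0.05. fail to reject H0.

R = 9, z = 0.0000, p = 1.000000, fail to reject H0.


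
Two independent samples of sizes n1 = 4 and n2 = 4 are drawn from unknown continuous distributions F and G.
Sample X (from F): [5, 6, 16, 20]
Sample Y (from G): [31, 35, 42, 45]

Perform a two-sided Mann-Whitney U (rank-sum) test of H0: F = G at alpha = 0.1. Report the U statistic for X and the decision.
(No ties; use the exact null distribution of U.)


Step 1: Combine and sort all 8 observations; assign midranks.
sorted (value, group): (5,X), (6,X), (16,X), (20,X), (31,Y), (35,Y), (42,Y), (45,Y)
ranks: 5->1, 6->2, 16->3, 20->4, 31->5, 35->6, 42->7, 45->8
Step 2: Rank sum for X: R1 = 1 + 2 + 3 + 4 = 10.
Step 3: U_X = R1 - n1(n1+1)/2 = 10 - 4*5/2 = 10 - 10 = 0.
       U_Y = n1*n2 - U_X = 16 - 0 = 16.
Step 4: No ties, so the exact null distribution of U (based on enumerating the C(8,4) = 70 equally likely rank assignments) gives the two-sided p-value.
Step 5: p-value = 0.028571; compare to alpha = 0.1. reject H0.

U_X = 0, p = 0.028571, reject H0 at alpha = 0.1.


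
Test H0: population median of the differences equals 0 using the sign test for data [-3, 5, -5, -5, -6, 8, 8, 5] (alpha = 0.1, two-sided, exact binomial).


Step 1: Discard zero differences. Original n = 8; n_eff = number of nonzero differences = 8.
Nonzero differences (with sign): -3, +5, -5, -5, -6, +8, +8, +5
Step 2: Count signs: positive = 4, negative = 4.
Step 3: Under H0: P(positive) = 0.5, so the number of positives S ~ Bin(8, 0.5).
Step 4: Two-sided exact p-value = sum of Bin(8,0.5) probabilities at or below the observed probability = 1.000000.
Step 5: alpha = 0.1. fail to reject H0.

n_eff = 8, pos = 4, neg = 4, p = 1.000000, fail to reject H0.


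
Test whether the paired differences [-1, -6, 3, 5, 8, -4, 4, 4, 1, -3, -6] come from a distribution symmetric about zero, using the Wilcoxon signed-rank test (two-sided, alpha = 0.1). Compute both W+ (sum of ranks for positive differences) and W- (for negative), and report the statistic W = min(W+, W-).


Step 1: Drop any zero differences (none here) and take |d_i|.
|d| = [1, 6, 3, 5, 8, 4, 4, 4, 1, 3, 6]
Step 2: Midrank |d_i| (ties get averaged ranks).
ranks: |1|->1.5, |6|->9.5, |3|->3.5, |5|->8, |8|->11, |4|->6, |4|->6, |4|->6, |1|->1.5, |3|->3.5, |6|->9.5
Step 3: Attach original signs; sum ranks with positive sign and with negative sign.
W+ = 3.5 + 8 + 11 + 6 + 6 + 1.5 = 36
W- = 1.5 + 9.5 + 6 + 3.5 + 9.5 = 30
(Check: W+ + W- = 66 should equal n(n+1)/2 = 66.)
Step 4: Test statistic W = min(W+, W-) = 30.
Step 5: Ties in |d|, so use the tie-corrected normal approximation.
        E[W] = n(n+1)/4 = 11*12/4 = 33.
        Tie groups: |d|=1 (t=2), |d|=3 (t=2), |d|=4 (t=3), |d|=6 (t=2); sum(t^3 - t) = 42.
        Var[W] = n(n+1)(2n+1)/24 - sum(t^3-t)/48 = 3036/24 - 42/48 = 125.625.
        z = (W - E[W]) / sqrt(Var[W]) = (30 - 33) / 11.2083 = -0.2677.
        Two-sided p = 2*Phi(z) = 0.788961.
Step 6: alpha = 0.1. fail to reject H0.

W+ = 36, W- = 30, W = min = 30, p = 0.788961, fail to reject H0.


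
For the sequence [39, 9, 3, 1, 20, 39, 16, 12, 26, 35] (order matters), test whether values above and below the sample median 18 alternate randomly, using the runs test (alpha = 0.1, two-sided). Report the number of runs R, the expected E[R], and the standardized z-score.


Step 1: Compute median = 18; label A = above, B = below.
Labels in order: ABBBAABBAA  (n_A = 5, n_B = 5)
Step 2: Count runs R = 5.
Step 3: Under H0 (random ordering), E[R] = 2*n_A*n_B/(n_A+n_B) + 1 = 2*5*5/10 + 1 = 6.0000.
        Var[R] = 2*n_A*n_B*(2*n_A*n_B - n_A - n_B) / ((n_A+n_B)^2 * (n_A+n_B-1)) = 2000/900 = 2.2222.
        SD[R] = 1.4907.
Step 4: Continuity-corrected z = (R + 0.5 - E[R]) / SD[R] = (5 + 0.5 - 6.0000) / 1.4907 = -0.3354.
Step 5: Two-sided p-value via normal approximation = 2*(1 - Phi(|z|)) = 0.737316.
Step 6: alpha = 0.1. fail to reject H0.

R = 5, z = -0.3354, p = 0.737316, fail to reject H0.


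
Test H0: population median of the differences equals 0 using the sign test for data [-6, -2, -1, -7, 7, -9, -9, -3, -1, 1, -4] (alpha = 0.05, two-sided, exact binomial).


Step 1: Discard zero differences. Original n = 11; n_eff = number of nonzero differences = 11.
Nonzero differences (with sign): -6, -2, -1, -7, +7, -9, -9, -3, -1, +1, -4
Step 2: Count signs: positive = 2, negative = 9.
Step 3: Under H0: P(positive) = 0.5, so the number of positives S ~ Bin(11, 0.5).
Step 4: Two-sided exact p-value = sum of Bin(11,0.5) probabilities at or below the observed probability = 0.065430.
Step 5: alpha = 0.05. fail to reject H0.

n_eff = 11, pos = 2, neg = 9, p = 0.065430, fail to reject H0.


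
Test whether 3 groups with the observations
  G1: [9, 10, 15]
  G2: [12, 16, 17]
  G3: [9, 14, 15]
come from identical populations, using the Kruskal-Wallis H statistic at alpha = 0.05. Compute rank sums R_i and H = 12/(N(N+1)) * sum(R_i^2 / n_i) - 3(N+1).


Step 1: Combine all N = 9 observations and assign midranks.
sorted (value, group, rank): (9,G1,1.5), (9,G3,1.5), (10,G1,3), (12,G2,4), (14,G3,5), (15,G1,6.5), (15,G3,6.5), (16,G2,8), (17,G2,9)
Step 2: Sum ranks within each group.
R_1 = 11 (n_1 = 3)
R_2 = 21 (n_2 = 3)
R_3 = 13 (n_3 = 3)
Step 3: H = 12/(N(N+1)) * sum(R_i^2/n_i) - 3(N+1)
     = 12/(9*10) * (11^2/3 + 21^2/3 + 13^2/3) - 3*10
     = 0.133333 * 243.667 - 30
     = 2.488889.
Step 4: Ties present; correction factor C = 1 - 12/(9^3 - 9) = 0.983333. Corrected H = 2.488889 / 0.983333 = 2.531073.
Step 5: Under H0, H ~ chi^2(2); p-value = 0.282088.
Step 6: alpha = 0.05. fail to reject H0.

H = 2.5311, df = 2, p = 0.282088, fail to reject H0.


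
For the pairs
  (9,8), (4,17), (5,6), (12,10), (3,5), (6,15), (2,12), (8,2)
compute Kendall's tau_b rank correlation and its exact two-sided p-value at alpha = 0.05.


Step 1: Enumerate the 28 unordered pairs (i,j) with i<j and classify each by sign(x_j-x_i) * sign(y_j-y_i).
  (1,2):dx=-5,dy=+9->D; (1,3):dx=-4,dy=-2->C; (1,4):dx=+3,dy=+2->C; (1,5):dx=-6,dy=-3->C
  (1,6):dx=-3,dy=+7->D; (1,7):dx=-7,dy=+4->D; (1,8):dx=-1,dy=-6->C; (2,3):dx=+1,dy=-11->D
  (2,4):dx=+8,dy=-7->D; (2,5):dx=-1,dy=-12->C; (2,6):dx=+2,dy=-2->D; (2,7):dx=-2,dy=-5->C
  (2,8):dx=+4,dy=-15->D; (3,4):dx=+7,dy=+4->C; (3,5):dx=-2,dy=-1->C; (3,6):dx=+1,dy=+9->C
  (3,7):dx=-3,dy=+6->D; (3,8):dx=+3,dy=-4->D; (4,5):dx=-9,dy=-5->C; (4,6):dx=-6,dy=+5->D
  (4,7):dx=-10,dy=+2->D; (4,8):dx=-4,dy=-8->C; (5,6):dx=+3,dy=+10->C; (5,7):dx=-1,dy=+7->D
  (5,8):dx=+5,dy=-3->D; (6,7):dx=-4,dy=-3->C; (6,8):dx=+2,dy=-13->D; (7,8):dx=+6,dy=-10->D
Step 2: C = 13, D = 15, total pairs = 28.
Step 3: tau = (C - D)/(n(n-1)/2) = (13 - 15)/28 = -0.071429.
Step 4: Exact two-sided p-value (enumerate n! = 40320 permutations of y under H0): p = 0.904861.
Step 5: alpha = 0.05. fail to reject H0.

tau_b = -0.0714 (C=13, D=15), p = 0.904861, fail to reject H0.


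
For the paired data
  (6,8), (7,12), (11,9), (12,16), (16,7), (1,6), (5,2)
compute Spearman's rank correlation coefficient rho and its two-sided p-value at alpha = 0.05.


Step 1: Rank x and y separately (midranks; no ties here).
rank(x): 6->3, 7->4, 11->5, 12->6, 16->7, 1->1, 5->2
rank(y): 8->4, 12->6, 9->5, 16->7, 7->3, 6->2, 2->1
Step 2: d_i = R_x(i) - R_y(i); compute d_i^2.
  (3-4)^2=1, (4-6)^2=4, (5-5)^2=0, (6-7)^2=1, (7-3)^2=16, (1-2)^2=1, (2-1)^2=1
sum(d^2) = 24.
Step 3: rho = 1 - 6*24 / (7*(7^2 - 1)) = 1 - 144/336 = 0.571429.
Step 4: Under H0, t = rho * sqrt((n-2)/(1-rho^2)) = 1.5570 ~ t(5).
Step 5: Two-sided p-value from the t-distribution with 5 df = 0.180202.
Step 6: alpha = 0.05. fail to reject H0.

rho = 0.5714, p = 0.180202, fail to reject H0 at alpha = 0.05.


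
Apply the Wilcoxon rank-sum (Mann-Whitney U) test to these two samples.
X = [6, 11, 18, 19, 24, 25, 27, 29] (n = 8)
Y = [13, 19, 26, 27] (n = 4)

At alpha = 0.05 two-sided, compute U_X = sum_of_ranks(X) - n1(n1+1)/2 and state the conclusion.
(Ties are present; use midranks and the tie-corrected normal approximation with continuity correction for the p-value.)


Step 1: Combine and sort all 12 observations; assign midranks.
sorted (value, group): (6,X), (11,X), (13,Y), (18,X), (19,X), (19,Y), (24,X), (25,X), (26,Y), (27,X), (27,Y), (29,X)
ranks: 6->1, 11->2, 13->3, 18->4, 19->5.5, 19->5.5, 24->7, 25->8, 26->9, 27->10.5, 27->10.5, 29->12
Step 2: Rank sum for X: R1 = 1 + 2 + 4 + 5.5 + 7 + 8 + 10.5 + 12 = 50.
Step 3: U_X = R1 - n1(n1+1)/2 = 50 - 8*9/2 = 50 - 36 = 14.
       U_Y = n1*n2 - U_X = 32 - 14 = 18.
Step 4: Ties are present, so use the tie-corrected normal approximation (with continuity correction) for the p-value.
Step 5: p-value = 0.798215; compare to alpha = 0.05. fail to reject H0.

U_X = 14, p = 0.798215, fail to reject H0 at alpha = 0.05.


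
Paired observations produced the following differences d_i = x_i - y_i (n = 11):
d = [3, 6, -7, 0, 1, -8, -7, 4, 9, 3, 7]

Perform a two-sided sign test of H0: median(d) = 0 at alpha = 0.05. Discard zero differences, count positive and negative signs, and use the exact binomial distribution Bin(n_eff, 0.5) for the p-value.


Step 1: Discard zero differences. Original n = 11; n_eff = number of nonzero differences = 10.
Nonzero differences (with sign): +3, +6, -7, +1, -8, -7, +4, +9, +3, +7
Step 2: Count signs: positive = 7, negative = 3.
Step 3: Under H0: P(positive) = 0.5, so the number of positives S ~ Bin(10, 0.5).
Step 4: Two-sided exact p-value = sum of Bin(10,0.5) probabilities at or below the observed probability = 0.343750.
Step 5: alpha = 0.05. fail to reject H0.

n_eff = 10, pos = 7, neg = 3, p = 0.343750, fail to reject H0.


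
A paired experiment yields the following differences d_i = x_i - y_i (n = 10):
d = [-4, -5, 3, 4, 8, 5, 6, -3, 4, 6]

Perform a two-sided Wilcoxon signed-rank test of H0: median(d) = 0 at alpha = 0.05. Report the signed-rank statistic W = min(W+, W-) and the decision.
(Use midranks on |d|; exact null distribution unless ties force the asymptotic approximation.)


Step 1: Drop any zero differences (none here) and take |d_i|.
|d| = [4, 5, 3, 4, 8, 5, 6, 3, 4, 6]
Step 2: Midrank |d_i| (ties get averaged ranks).
ranks: |4|->4, |5|->6.5, |3|->1.5, |4|->4, |8|->10, |5|->6.5, |6|->8.5, |3|->1.5, |4|->4, |6|->8.5
Step 3: Attach original signs; sum ranks with positive sign and with negative sign.
W+ = 1.5 + 4 + 10 + 6.5 + 8.5 + 4 + 8.5 = 43
W- = 4 + 6.5 + 1.5 = 12
(Check: W+ + W- = 55 should equal n(n+1)/2 = 55.)
Step 4: Test statistic W = min(W+, W-) = 12.
Step 5: Ties in |d|, so use the tie-corrected normal approximation.
        E[W] = n(n+1)/4 = 10*11/4 = 27.5.
        Tie groups: |d|=3 (t=2), |d|=4 (t=3), |d|=5 (t=2), |d|=6 (t=2); sum(t^3 - t) = 42.
        Var[W] = n(n+1)(2n+1)/24 - sum(t^3-t)/48 = 2310/24 - 42/48 = 95.375.
        z = (W - E[W]) / sqrt(Var[W]) = (12 - 27.5) / 9.7660 = -1.5871.
        Two-sided p = 2*Phi(z) = 0.112482.
Step 6: alpha = 0.05. fail to reject H0.

W+ = 43, W- = 12, W = min = 12, p = 0.112482, fail to reject H0.


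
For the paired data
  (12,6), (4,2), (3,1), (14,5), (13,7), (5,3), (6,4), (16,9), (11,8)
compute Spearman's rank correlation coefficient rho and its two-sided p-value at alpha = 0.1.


Step 1: Rank x and y separately (midranks; no ties here).
rank(x): 12->6, 4->2, 3->1, 14->8, 13->7, 5->3, 6->4, 16->9, 11->5
rank(y): 6->6, 2->2, 1->1, 5->5, 7->7, 3->3, 4->4, 9->9, 8->8
Step 2: d_i = R_x(i) - R_y(i); compute d_i^2.
  (6-6)^2=0, (2-2)^2=0, (1-1)^2=0, (8-5)^2=9, (7-7)^2=0, (3-3)^2=0, (4-4)^2=0, (9-9)^2=0, (5-8)^2=9
sum(d^2) = 18.
Step 3: rho = 1 - 6*18 / (9*(9^2 - 1)) = 1 - 108/720 = 0.850000.
Step 4: Under H0, t = rho * sqrt((n-2)/(1-rho^2)) = 4.2691 ~ t(7).
Step 5: Two-sided p-value from the t-distribution with 7 df = 0.003705.
Step 6: alpha = 0.1. reject H0.

rho = 0.8500, p = 0.003705, reject H0 at alpha = 0.1.


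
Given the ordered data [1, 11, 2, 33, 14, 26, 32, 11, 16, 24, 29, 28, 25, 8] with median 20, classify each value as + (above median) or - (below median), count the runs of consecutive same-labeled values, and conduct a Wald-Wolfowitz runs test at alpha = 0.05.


Step 1: Compute median = 20; label A = above, B = below.
Labels in order: BBBABAABBAAAAB  (n_A = 7, n_B = 7)
Step 2: Count runs R = 7.
Step 3: Under H0 (random ordering), E[R] = 2*n_A*n_B/(n_A+n_B) + 1 = 2*7*7/14 + 1 = 8.0000.
        Var[R] = 2*n_A*n_B*(2*n_A*n_B - n_A - n_B) / ((n_A+n_B)^2 * (n_A+n_B-1)) = 8232/2548 = 3.2308.
        SD[R] = 1.7974.
Step 4: Continuity-corrected z = (R + 0.5 - E[R]) / SD[R] = (7 + 0.5 - 8.0000) / 1.7974 = -0.2782.
Step 5: Two-sided p-value via normal approximation = 2*(1 - Phi(|z|)) = 0.780879.
Step 6: alpha = 0.05. fail to reject H0.

R = 7, z = -0.2782, p = 0.780879, fail to reject H0.


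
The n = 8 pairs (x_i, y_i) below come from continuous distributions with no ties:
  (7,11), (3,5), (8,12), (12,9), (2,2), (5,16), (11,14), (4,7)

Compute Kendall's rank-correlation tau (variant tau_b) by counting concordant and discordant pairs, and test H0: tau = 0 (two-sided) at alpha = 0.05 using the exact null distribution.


Step 1: Enumerate the 28 unordered pairs (i,j) with i<j and classify each by sign(x_j-x_i) * sign(y_j-y_i).
  (1,2):dx=-4,dy=-6->C; (1,3):dx=+1,dy=+1->C; (1,4):dx=+5,dy=-2->D; (1,5):dx=-5,dy=-9->C
  (1,6):dx=-2,dy=+5->D; (1,7):dx=+4,dy=+3->C; (1,8):dx=-3,dy=-4->C; (2,3):dx=+5,dy=+7->C
  (2,4):dx=+9,dy=+4->C; (2,5):dx=-1,dy=-3->C; (2,6):dx=+2,dy=+11->C; (2,7):dx=+8,dy=+9->C
  (2,8):dx=+1,dy=+2->C; (3,4):dx=+4,dy=-3->D; (3,5):dx=-6,dy=-10->C; (3,6):dx=-3,dy=+4->D
  (3,7):dx=+3,dy=+2->C; (3,8):dx=-4,dy=-5->C; (4,5):dx=-10,dy=-7->C; (4,6):dx=-7,dy=+7->D
  (4,7):dx=-1,dy=+5->D; (4,8):dx=-8,dy=-2->C; (5,6):dx=+3,dy=+14->C; (5,7):dx=+9,dy=+12->C
  (5,8):dx=+2,dy=+5->C; (6,7):dx=+6,dy=-2->D; (6,8):dx=-1,dy=-9->C; (7,8):dx=-7,dy=-7->C
Step 2: C = 21, D = 7, total pairs = 28.
Step 3: tau = (C - D)/(n(n-1)/2) = (21 - 7)/28 = 0.500000.
Step 4: Exact two-sided p-value (enumerate n! = 40320 permutations of y under H0): p = 0.108681.
Step 5: alpha = 0.05. fail to reject H0.

tau_b = 0.5000 (C=21, D=7), p = 0.108681, fail to reject H0.


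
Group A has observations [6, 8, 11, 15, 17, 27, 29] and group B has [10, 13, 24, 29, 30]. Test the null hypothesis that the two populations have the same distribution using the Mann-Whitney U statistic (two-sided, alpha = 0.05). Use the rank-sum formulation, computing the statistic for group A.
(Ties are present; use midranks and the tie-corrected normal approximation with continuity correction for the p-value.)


Step 1: Combine and sort all 12 observations; assign midranks.
sorted (value, group): (6,X), (8,X), (10,Y), (11,X), (13,Y), (15,X), (17,X), (24,Y), (27,X), (29,X), (29,Y), (30,Y)
ranks: 6->1, 8->2, 10->3, 11->4, 13->5, 15->6, 17->7, 24->8, 27->9, 29->10.5, 29->10.5, 30->12
Step 2: Rank sum for X: R1 = 1 + 2 + 4 + 6 + 7 + 9 + 10.5 = 39.5.
Step 3: U_X = R1 - n1(n1+1)/2 = 39.5 - 7*8/2 = 39.5 - 28 = 11.5.
       U_Y = n1*n2 - U_X = 35 - 11.5 = 23.5.
Step 4: Ties are present, so use the tie-corrected normal approximation (with continuity correction) for the p-value.
Step 5: p-value = 0.370914; compare to alpha = 0.05. fail to reject H0.

U_X = 11.5, p = 0.370914, fail to reject H0 at alpha = 0.05.


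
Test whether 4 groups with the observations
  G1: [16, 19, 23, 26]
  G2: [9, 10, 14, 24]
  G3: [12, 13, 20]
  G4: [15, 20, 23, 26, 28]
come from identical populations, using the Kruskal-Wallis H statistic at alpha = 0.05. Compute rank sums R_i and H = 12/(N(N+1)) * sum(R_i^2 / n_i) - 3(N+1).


Step 1: Combine all N = 16 observations and assign midranks.
sorted (value, group, rank): (9,G2,1), (10,G2,2), (12,G3,3), (13,G3,4), (14,G2,5), (15,G4,6), (16,G1,7), (19,G1,8), (20,G3,9.5), (20,G4,9.5), (23,G1,11.5), (23,G4,11.5), (24,G2,13), (26,G1,14.5), (26,G4,14.5), (28,G4,16)
Step 2: Sum ranks within each group.
R_1 = 41 (n_1 = 4)
R_2 = 21 (n_2 = 4)
R_3 = 16.5 (n_3 = 3)
R_4 = 57.5 (n_4 = 5)
Step 3: H = 12/(N(N+1)) * sum(R_i^2/n_i) - 3(N+1)
     = 12/(16*17) * (41^2/4 + 21^2/4 + 16.5^2/3 + 57.5^2/5) - 3*17
     = 0.044118 * 1282.5 - 51
     = 5.580882.
Step 4: Ties present; correction factor C = 1 - 18/(16^3 - 16) = 0.995588. Corrected H = 5.580882 / 0.995588 = 5.605613.
Step 5: Under H0, H ~ chi^2(3); p-value = 0.132456.
Step 6: alpha = 0.05. fail to reject H0.

H = 5.6056, df = 3, p = 0.132456, fail to reject H0.


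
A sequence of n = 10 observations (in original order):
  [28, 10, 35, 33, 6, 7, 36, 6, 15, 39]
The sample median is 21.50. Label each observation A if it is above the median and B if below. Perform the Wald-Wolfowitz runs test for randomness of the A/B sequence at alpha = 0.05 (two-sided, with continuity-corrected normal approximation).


Step 1: Compute median = 21.50; label A = above, B = below.
Labels in order: ABAABBABBA  (n_A = 5, n_B = 5)
Step 2: Count runs R = 7.
Step 3: Under H0 (random ordering), E[R] = 2*n_A*n_B/(n_A+n_B) + 1 = 2*5*5/10 + 1 = 6.0000.
        Var[R] = 2*n_A*n_B*(2*n_A*n_B - n_A - n_B) / ((n_A+n_B)^2 * (n_A+n_B-1)) = 2000/900 = 2.2222.
        SD[R] = 1.4907.
Step 4: Continuity-corrected z = (R - 0.5 - E[R]) / SD[R] = (7 - 0.5 - 6.0000) / 1.4907 = 0.3354.
Step 5: Two-sided p-value via normal approximation = 2*(1 - Phi(|z|)) = 0.737316.
Step 6: alpha = 0.05. fail to reject H0.

R = 7, z = 0.3354, p = 0.737316, fail to reject H0.


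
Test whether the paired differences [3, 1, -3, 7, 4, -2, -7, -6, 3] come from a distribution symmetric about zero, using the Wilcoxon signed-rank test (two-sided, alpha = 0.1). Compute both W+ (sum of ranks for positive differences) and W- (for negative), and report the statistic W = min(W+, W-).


Step 1: Drop any zero differences (none here) and take |d_i|.
|d| = [3, 1, 3, 7, 4, 2, 7, 6, 3]
Step 2: Midrank |d_i| (ties get averaged ranks).
ranks: |3|->4, |1|->1, |3|->4, |7|->8.5, |4|->6, |2|->2, |7|->8.5, |6|->7, |3|->4
Step 3: Attach original signs; sum ranks with positive sign and with negative sign.
W+ = 4 + 1 + 8.5 + 6 + 4 = 23.5
W- = 4 + 2 + 8.5 + 7 = 21.5
(Check: W+ + W- = 45 should equal n(n+1)/2 = 45.)
Step 4: Test statistic W = min(W+, W-) = 21.5.
Step 5: Ties in |d|, so use the tie-corrected normal approximation.
        E[W] = n(n+1)/4 = 9*10/4 = 22.5.
        Tie groups: |d|=3 (t=3), |d|=7 (t=2); sum(t^3 - t) = 30.
        Var[W] = n(n+1)(2n+1)/24 - sum(t^3-t)/48 = 1710/24 - 30/48 = 70.625.
        z = (W - E[W]) / sqrt(Var[W]) = (21.5 - 22.5) / 8.4039 = -0.1190.
        Two-sided p = 2*Phi(z) = 0.905281.
Step 6: alpha = 0.1. fail to reject H0.

W+ = 23.5, W- = 21.5, W = min = 21.5, p = 0.905281, fail to reject H0.


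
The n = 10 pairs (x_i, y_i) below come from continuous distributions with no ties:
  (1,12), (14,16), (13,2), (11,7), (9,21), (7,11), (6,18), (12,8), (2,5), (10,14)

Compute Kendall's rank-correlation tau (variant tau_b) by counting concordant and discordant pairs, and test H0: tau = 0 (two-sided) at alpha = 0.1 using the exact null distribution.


Step 1: Enumerate the 45 unordered pairs (i,j) with i<j and classify each by sign(x_j-x_i) * sign(y_j-y_i).
  (1,2):dx=+13,dy=+4->C; (1,3):dx=+12,dy=-10->D; (1,4):dx=+10,dy=-5->D; (1,5):dx=+8,dy=+9->C
  (1,6):dx=+6,dy=-1->D; (1,7):dx=+5,dy=+6->C; (1,8):dx=+11,dy=-4->D; (1,9):dx=+1,dy=-7->D
  (1,10):dx=+9,dy=+2->C; (2,3):dx=-1,dy=-14->C; (2,4):dx=-3,dy=-9->C; (2,5):dx=-5,dy=+5->D
  (2,6):dx=-7,dy=-5->C; (2,7):dx=-8,dy=+2->D; (2,8):dx=-2,dy=-8->C; (2,9):dx=-12,dy=-11->C
  (2,10):dx=-4,dy=-2->C; (3,4):dx=-2,dy=+5->D; (3,5):dx=-4,dy=+19->D; (3,6):dx=-6,dy=+9->D
  (3,7):dx=-7,dy=+16->D; (3,8):dx=-1,dy=+6->D; (3,9):dx=-11,dy=+3->D; (3,10):dx=-3,dy=+12->D
  (4,5):dx=-2,dy=+14->D; (4,6):dx=-4,dy=+4->D; (4,7):dx=-5,dy=+11->D; (4,8):dx=+1,dy=+1->C
  (4,9):dx=-9,dy=-2->C; (4,10):dx=-1,dy=+7->D; (5,6):dx=-2,dy=-10->C; (5,7):dx=-3,dy=-3->C
  (5,8):dx=+3,dy=-13->D; (5,9):dx=-7,dy=-16->C; (5,10):dx=+1,dy=-7->D; (6,7):dx=-1,dy=+7->D
  (6,8):dx=+5,dy=-3->D; (6,9):dx=-5,dy=-6->C; (6,10):dx=+3,dy=+3->C; (7,8):dx=+6,dy=-10->D
  (7,9):dx=-4,dy=-13->C; (7,10):dx=+4,dy=-4->D; (8,9):dx=-10,dy=-3->C; (8,10):dx=-2,dy=+6->D
  (9,10):dx=+8,dy=+9->C
Step 2: C = 20, D = 25, total pairs = 45.
Step 3: tau = (C - D)/(n(n-1)/2) = (20 - 25)/45 = -0.111111.
Step 4: Exact two-sided p-value (enumerate n! = 3628800 permutations of y under H0): p = 0.727490.
Step 5: alpha = 0.1. fail to reject H0.

tau_b = -0.1111 (C=20, D=25), p = 0.727490, fail to reject H0.


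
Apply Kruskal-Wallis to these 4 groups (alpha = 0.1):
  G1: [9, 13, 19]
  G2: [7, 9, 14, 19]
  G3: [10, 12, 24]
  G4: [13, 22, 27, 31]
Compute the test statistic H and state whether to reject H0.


Step 1: Combine all N = 14 observations and assign midranks.
sorted (value, group, rank): (7,G2,1), (9,G1,2.5), (9,G2,2.5), (10,G3,4), (12,G3,5), (13,G1,6.5), (13,G4,6.5), (14,G2,8), (19,G1,9.5), (19,G2,9.5), (22,G4,11), (24,G3,12), (27,G4,13), (31,G4,14)
Step 2: Sum ranks within each group.
R_1 = 18.5 (n_1 = 3)
R_2 = 21 (n_2 = 4)
R_3 = 21 (n_3 = 3)
R_4 = 44.5 (n_4 = 4)
Step 3: H = 12/(N(N+1)) * sum(R_i^2/n_i) - 3(N+1)
     = 12/(14*15) * (18.5^2/3 + 21^2/4 + 21^2/3 + 44.5^2/4) - 3*15
     = 0.057143 * 866.396 - 45
     = 4.508333.
Step 4: Ties present; correction factor C = 1 - 18/(14^3 - 14) = 0.993407. Corrected H = 4.508333 / 0.993407 = 4.538256.
Step 5: Under H0, H ~ chi^2(3); p-value = 0.208903.
Step 6: alpha = 0.1. fail to reject H0.

H = 4.5383, df = 3, p = 0.208903, fail to reject H0.


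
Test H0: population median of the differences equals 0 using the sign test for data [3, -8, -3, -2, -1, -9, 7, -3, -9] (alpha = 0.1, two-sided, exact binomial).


Step 1: Discard zero differences. Original n = 9; n_eff = number of nonzero differences = 9.
Nonzero differences (with sign): +3, -8, -3, -2, -1, -9, +7, -3, -9
Step 2: Count signs: positive = 2, negative = 7.
Step 3: Under H0: P(positive) = 0.5, so the number of positives S ~ Bin(9, 0.5).
Step 4: Two-sided exact p-value = sum of Bin(9,0.5) probabilities at or below the observed probability = 0.179688.
Step 5: alpha = 0.1. fail to reject H0.

n_eff = 9, pos = 2, neg = 7, p = 0.179688, fail to reject H0.


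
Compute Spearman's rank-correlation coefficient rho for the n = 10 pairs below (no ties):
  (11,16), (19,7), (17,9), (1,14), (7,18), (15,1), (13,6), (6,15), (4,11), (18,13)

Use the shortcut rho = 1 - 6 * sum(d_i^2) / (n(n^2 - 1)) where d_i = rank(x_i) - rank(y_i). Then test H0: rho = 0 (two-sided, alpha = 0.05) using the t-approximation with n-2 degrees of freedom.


Step 1: Rank x and y separately (midranks; no ties here).
rank(x): 11->5, 19->10, 17->8, 1->1, 7->4, 15->7, 13->6, 6->3, 4->2, 18->9
rank(y): 16->9, 7->3, 9->4, 14->7, 18->10, 1->1, 6->2, 15->8, 11->5, 13->6
Step 2: d_i = R_x(i) - R_y(i); compute d_i^2.
  (5-9)^2=16, (10-3)^2=49, (8-4)^2=16, (1-7)^2=36, (4-10)^2=36, (7-1)^2=36, (6-2)^2=16, (3-8)^2=25, (2-5)^2=9, (9-6)^2=9
sum(d^2) = 248.
Step 3: rho = 1 - 6*248 / (10*(10^2 - 1)) = 1 - 1488/990 = -0.503030.
Step 4: Under H0, t = rho * sqrt((n-2)/(1-rho^2)) = -1.6462 ~ t(8).
Step 5: Two-sided p-value from the t-distribution with 8 df = 0.138334.
Step 6: alpha = 0.05. fail to reject H0.

rho = -0.5030, p = 0.138334, fail to reject H0 at alpha = 0.05.


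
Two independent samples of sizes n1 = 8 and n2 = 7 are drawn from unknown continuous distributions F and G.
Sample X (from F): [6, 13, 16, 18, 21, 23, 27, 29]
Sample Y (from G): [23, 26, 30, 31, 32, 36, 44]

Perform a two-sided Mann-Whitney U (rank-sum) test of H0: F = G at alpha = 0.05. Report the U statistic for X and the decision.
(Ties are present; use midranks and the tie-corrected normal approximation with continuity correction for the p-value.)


Step 1: Combine and sort all 15 observations; assign midranks.
sorted (value, group): (6,X), (13,X), (16,X), (18,X), (21,X), (23,X), (23,Y), (26,Y), (27,X), (29,X), (30,Y), (31,Y), (32,Y), (36,Y), (44,Y)
ranks: 6->1, 13->2, 16->3, 18->4, 21->5, 23->6.5, 23->6.5, 26->8, 27->9, 29->10, 30->11, 31->12, 32->13, 36->14, 44->15
Step 2: Rank sum for X: R1 = 1 + 2 + 3 + 4 + 5 + 6.5 + 9 + 10 = 40.5.
Step 3: U_X = R1 - n1(n1+1)/2 = 40.5 - 8*9/2 = 40.5 - 36 = 4.5.
       U_Y = n1*n2 - U_X = 56 - 4.5 = 51.5.
Step 4: Ties are present, so use the tie-corrected normal approximation (with continuity correction) for the p-value.
Step 5: p-value = 0.007719; compare to alpha = 0.05. reject H0.

U_X = 4.5, p = 0.007719, reject H0 at alpha = 0.05.


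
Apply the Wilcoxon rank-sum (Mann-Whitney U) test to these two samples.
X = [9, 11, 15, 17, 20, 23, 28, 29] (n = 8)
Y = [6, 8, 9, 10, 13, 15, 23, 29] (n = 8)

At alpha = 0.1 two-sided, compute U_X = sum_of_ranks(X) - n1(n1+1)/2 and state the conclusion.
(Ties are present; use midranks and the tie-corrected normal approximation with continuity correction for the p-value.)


Step 1: Combine and sort all 16 observations; assign midranks.
sorted (value, group): (6,Y), (8,Y), (9,X), (9,Y), (10,Y), (11,X), (13,Y), (15,X), (15,Y), (17,X), (20,X), (23,X), (23,Y), (28,X), (29,X), (29,Y)
ranks: 6->1, 8->2, 9->3.5, 9->3.5, 10->5, 11->6, 13->7, 15->8.5, 15->8.5, 17->10, 20->11, 23->12.5, 23->12.5, 28->14, 29->15.5, 29->15.5
Step 2: Rank sum for X: R1 = 3.5 + 6 + 8.5 + 10 + 11 + 12.5 + 14 + 15.5 = 81.
Step 3: U_X = R1 - n1(n1+1)/2 = 81 - 8*9/2 = 81 - 36 = 45.
       U_Y = n1*n2 - U_X = 64 - 45 = 19.
Step 4: Ties are present, so use the tie-corrected normal approximation (with continuity correction) for the p-value.
Step 5: p-value = 0.187959; compare to alpha = 0.1. fail to reject H0.

U_X = 45, p = 0.187959, fail to reject H0 at alpha = 0.1.


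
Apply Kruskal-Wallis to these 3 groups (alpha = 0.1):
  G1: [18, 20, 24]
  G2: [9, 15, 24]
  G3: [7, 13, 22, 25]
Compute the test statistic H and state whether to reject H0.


Step 1: Combine all N = 10 observations and assign midranks.
sorted (value, group, rank): (7,G3,1), (9,G2,2), (13,G3,3), (15,G2,4), (18,G1,5), (20,G1,6), (22,G3,7), (24,G1,8.5), (24,G2,8.5), (25,G3,10)
Step 2: Sum ranks within each group.
R_1 = 19.5 (n_1 = 3)
R_2 = 14.5 (n_2 = 3)
R_3 = 21 (n_3 = 4)
Step 3: H = 12/(N(N+1)) * sum(R_i^2/n_i) - 3(N+1)
     = 12/(10*11) * (19.5^2/3 + 14.5^2/3 + 21^2/4) - 3*11
     = 0.109091 * 307.083 - 33
     = 0.500000.
Step 4: Ties present; correction factor C = 1 - 6/(10^3 - 10) = 0.993939. Corrected H = 0.500000 / 0.993939 = 0.503049.
Step 5: Under H0, H ~ chi^2(2); p-value = 0.777614.
Step 6: alpha = 0.1. fail to reject H0.

H = 0.5030, df = 2, p = 0.777614, fail to reject H0.


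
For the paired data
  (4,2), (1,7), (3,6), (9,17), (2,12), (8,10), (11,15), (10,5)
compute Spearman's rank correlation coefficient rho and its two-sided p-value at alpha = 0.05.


Step 1: Rank x and y separately (midranks; no ties here).
rank(x): 4->4, 1->1, 3->3, 9->6, 2->2, 8->5, 11->8, 10->7
rank(y): 2->1, 7->4, 6->3, 17->8, 12->6, 10->5, 15->7, 5->2
Step 2: d_i = R_x(i) - R_y(i); compute d_i^2.
  (4-1)^2=9, (1-4)^2=9, (3-3)^2=0, (6-8)^2=4, (2-6)^2=16, (5-5)^2=0, (8-7)^2=1, (7-2)^2=25
sum(d^2) = 64.
Step 3: rho = 1 - 6*64 / (8*(8^2 - 1)) = 1 - 384/504 = 0.238095.
Step 4: Under H0, t = rho * sqrt((n-2)/(1-rho^2)) = 0.6005 ~ t(6).
Step 5: Two-sided p-value from the t-distribution with 6 df = 0.570156.
Step 6: alpha = 0.05. fail to reject H0.

rho = 0.2381, p = 0.570156, fail to reject H0 at alpha = 0.05.


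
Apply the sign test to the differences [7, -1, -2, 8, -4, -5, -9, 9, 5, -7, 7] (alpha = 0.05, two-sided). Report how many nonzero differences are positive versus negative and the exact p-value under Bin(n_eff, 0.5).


Step 1: Discard zero differences. Original n = 11; n_eff = number of nonzero differences = 11.
Nonzero differences (with sign): +7, -1, -2, +8, -4, -5, -9, +9, +5, -7, +7
Step 2: Count signs: positive = 5, negative = 6.
Step 3: Under H0: P(positive) = 0.5, so the number of positives S ~ Bin(11, 0.5).
Step 4: Two-sided exact p-value = sum of Bin(11,0.5) probabilities at or below the observed probability = 1.000000.
Step 5: alpha = 0.05. fail to reject H0.

n_eff = 11, pos = 5, neg = 6, p = 1.000000, fail to reject H0.


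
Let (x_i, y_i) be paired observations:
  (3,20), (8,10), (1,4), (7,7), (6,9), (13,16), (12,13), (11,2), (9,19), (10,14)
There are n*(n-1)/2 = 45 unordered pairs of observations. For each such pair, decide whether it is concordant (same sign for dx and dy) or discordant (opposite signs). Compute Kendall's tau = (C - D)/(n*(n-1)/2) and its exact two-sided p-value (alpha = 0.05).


Step 1: Enumerate the 45 unordered pairs (i,j) with i<j and classify each by sign(x_j-x_i) * sign(y_j-y_i).
  (1,2):dx=+5,dy=-10->D; (1,3):dx=-2,dy=-16->C; (1,4):dx=+4,dy=-13->D; (1,5):dx=+3,dy=-11->D
  (1,6):dx=+10,dy=-4->D; (1,7):dx=+9,dy=-7->D; (1,8):dx=+8,dy=-18->D; (1,9):dx=+6,dy=-1->D
  (1,10):dx=+7,dy=-6->D; (2,3):dx=-7,dy=-6->C; (2,4):dx=-1,dy=-3->C; (2,5):dx=-2,dy=-1->C
  (2,6):dx=+5,dy=+6->C; (2,7):dx=+4,dy=+3->C; (2,8):dx=+3,dy=-8->D; (2,9):dx=+1,dy=+9->C
  (2,10):dx=+2,dy=+4->C; (3,4):dx=+6,dy=+3->C; (3,5):dx=+5,dy=+5->C; (3,6):dx=+12,dy=+12->C
  (3,7):dx=+11,dy=+9->C; (3,8):dx=+10,dy=-2->D; (3,9):dx=+8,dy=+15->C; (3,10):dx=+9,dy=+10->C
  (4,5):dx=-1,dy=+2->D; (4,6):dx=+6,dy=+9->C; (4,7):dx=+5,dy=+6->C; (4,8):dx=+4,dy=-5->D
  (4,9):dx=+2,dy=+12->C; (4,10):dx=+3,dy=+7->C; (5,6):dx=+7,dy=+7->C; (5,7):dx=+6,dy=+4->C
  (5,8):dx=+5,dy=-7->D; (5,9):dx=+3,dy=+10->C; (5,10):dx=+4,dy=+5->C; (6,7):dx=-1,dy=-3->C
  (6,8):dx=-2,dy=-14->C; (6,9):dx=-4,dy=+3->D; (6,10):dx=-3,dy=-2->C; (7,8):dx=-1,dy=-11->C
  (7,9):dx=-3,dy=+6->D; (7,10):dx=-2,dy=+1->D; (8,9):dx=-2,dy=+17->D; (8,10):dx=-1,dy=+12->D
  (9,10):dx=+1,dy=-5->D
Step 2: C = 26, D = 19, total pairs = 45.
Step 3: tau = (C - D)/(n(n-1)/2) = (26 - 19)/45 = 0.155556.
Step 4: Exact two-sided p-value (enumerate n! = 3628800 permutations of y under H0): p = 0.600654.
Step 5: alpha = 0.05. fail to reject H0.

tau_b = 0.1556 (C=26, D=19), p = 0.600654, fail to reject H0.


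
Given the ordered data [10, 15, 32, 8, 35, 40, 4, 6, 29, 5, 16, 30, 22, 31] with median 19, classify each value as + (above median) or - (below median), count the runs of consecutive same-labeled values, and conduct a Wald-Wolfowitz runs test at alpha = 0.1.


Step 1: Compute median = 19; label A = above, B = below.
Labels in order: BBABAABBABBAAA  (n_A = 7, n_B = 7)
Step 2: Count runs R = 8.
Step 3: Under H0 (random ordering), E[R] = 2*n_A*n_B/(n_A+n_B) + 1 = 2*7*7/14 + 1 = 8.0000.
        Var[R] = 2*n_A*n_B*(2*n_A*n_B - n_A - n_B) / ((n_A+n_B)^2 * (n_A+n_B-1)) = 8232/2548 = 3.2308.
        SD[R] = 1.7974.
Step 4: R = E[R], so z = 0 with no continuity correction.
Step 5: Two-sided p-value via normal approximation = 2*(1 - Phi(|z|)) = 1.000000.
Step 6: alpha = 0.1. fail to reject H0.

R = 8, z = 0.0000, p = 1.000000, fail to reject H0.


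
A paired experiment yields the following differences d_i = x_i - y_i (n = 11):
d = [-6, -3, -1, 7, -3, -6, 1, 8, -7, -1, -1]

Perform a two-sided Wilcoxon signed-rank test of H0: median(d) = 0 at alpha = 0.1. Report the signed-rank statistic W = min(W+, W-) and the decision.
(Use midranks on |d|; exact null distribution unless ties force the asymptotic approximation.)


Step 1: Drop any zero differences (none here) and take |d_i|.
|d| = [6, 3, 1, 7, 3, 6, 1, 8, 7, 1, 1]
Step 2: Midrank |d_i| (ties get averaged ranks).
ranks: |6|->7.5, |3|->5.5, |1|->2.5, |7|->9.5, |3|->5.5, |6|->7.5, |1|->2.5, |8|->11, |7|->9.5, |1|->2.5, |1|->2.5
Step 3: Attach original signs; sum ranks with positive sign and with negative sign.
W+ = 9.5 + 2.5 + 11 = 23
W- = 7.5 + 5.5 + 2.5 + 5.5 + 7.5 + 9.5 + 2.5 + 2.5 = 43
(Check: W+ + W- = 66 should equal n(n+1)/2 = 66.)
Step 4: Test statistic W = min(W+, W-) = 23.
Step 5: Ties in |d|, so use the tie-corrected normal approximation.
        E[W] = n(n+1)/4 = 11*12/4 = 33.
        Tie groups: |d|=1 (t=4), |d|=3 (t=2), |d|=6 (t=2), |d|=7 (t=2); sum(t^3 - t) = 78.
        Var[W] = n(n+1)(2n+1)/24 - sum(t^3-t)/48 = 3036/24 - 78/48 = 124.875.
        z = (W - E[W]) / sqrt(Var[W]) = (23 - 33) / 11.1747 = -0.8949.
        Two-sided p = 2*Phi(z) = 0.370854.
Step 6: alpha = 0.1. fail to reject H0.

W+ = 23, W- = 43, W = min = 23, p = 0.370854, fail to reject H0.


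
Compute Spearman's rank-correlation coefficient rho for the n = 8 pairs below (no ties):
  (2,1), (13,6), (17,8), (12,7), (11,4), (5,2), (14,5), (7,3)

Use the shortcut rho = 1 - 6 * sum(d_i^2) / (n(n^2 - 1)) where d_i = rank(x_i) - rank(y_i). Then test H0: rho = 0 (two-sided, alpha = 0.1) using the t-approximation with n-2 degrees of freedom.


Step 1: Rank x and y separately (midranks; no ties here).
rank(x): 2->1, 13->6, 17->8, 12->5, 11->4, 5->2, 14->7, 7->3
rank(y): 1->1, 6->6, 8->8, 7->7, 4->4, 2->2, 5->5, 3->3
Step 2: d_i = R_x(i) - R_y(i); compute d_i^2.
  (1-1)^2=0, (6-6)^2=0, (8-8)^2=0, (5-7)^2=4, (4-4)^2=0, (2-2)^2=0, (7-5)^2=4, (3-3)^2=0
sum(d^2) = 8.
Step 3: rho = 1 - 6*8 / (8*(8^2 - 1)) = 1 - 48/504 = 0.904762.
Step 4: Under H0, t = rho * sqrt((n-2)/(1-rho^2)) = 5.2034 ~ t(6).
Step 5: Two-sided p-value from the t-distribution with 6 df = 0.002008.
Step 6: alpha = 0.1. reject H0.

rho = 0.9048, p = 0.002008, reject H0 at alpha = 0.1.


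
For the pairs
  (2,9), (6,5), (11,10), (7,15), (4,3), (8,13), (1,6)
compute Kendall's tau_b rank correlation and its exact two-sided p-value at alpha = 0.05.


Step 1: Enumerate the 21 unordered pairs (i,j) with i<j and classify each by sign(x_j-x_i) * sign(y_j-y_i).
  (1,2):dx=+4,dy=-4->D; (1,3):dx=+9,dy=+1->C; (1,4):dx=+5,dy=+6->C; (1,5):dx=+2,dy=-6->D
  (1,6):dx=+6,dy=+4->C; (1,7):dx=-1,dy=-3->C; (2,3):dx=+5,dy=+5->C; (2,4):dx=+1,dy=+10->C
  (2,5):dx=-2,dy=-2->C; (2,6):dx=+2,dy=+8->C; (2,7):dx=-5,dy=+1->D; (3,4):dx=-4,dy=+5->D
  (3,5):dx=-7,dy=-7->C; (3,6):dx=-3,dy=+3->D; (3,7):dx=-10,dy=-4->C; (4,5):dx=-3,dy=-12->C
  (4,6):dx=+1,dy=-2->D; (4,7):dx=-6,dy=-9->C; (5,6):dx=+4,dy=+10->C; (5,7):dx=-3,dy=+3->D
  (6,7):dx=-7,dy=-7->C
Step 2: C = 14, D = 7, total pairs = 21.
Step 3: tau = (C - D)/(n(n-1)/2) = (14 - 7)/21 = 0.333333.
Step 4: Exact two-sided p-value (enumerate n! = 5040 permutations of y under H0): p = 0.381349.
Step 5: alpha = 0.05. fail to reject H0.

tau_b = 0.3333 (C=14, D=7), p = 0.381349, fail to reject H0.


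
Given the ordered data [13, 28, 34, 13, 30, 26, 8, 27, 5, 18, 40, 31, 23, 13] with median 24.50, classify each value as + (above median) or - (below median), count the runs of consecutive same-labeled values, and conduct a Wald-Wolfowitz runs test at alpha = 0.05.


Step 1: Compute median = 24.50; label A = above, B = below.
Labels in order: BAABAABABBAABB  (n_A = 7, n_B = 7)
Step 2: Count runs R = 9.
Step 3: Under H0 (random ordering), E[R] = 2*n_A*n_B/(n_A+n_B) + 1 = 2*7*7/14 + 1 = 8.0000.
        Var[R] = 2*n_A*n_B*(2*n_A*n_B - n_A - n_B) / ((n_A+n_B)^2 * (n_A+n_B-1)) = 8232/2548 = 3.2308.
        SD[R] = 1.7974.
Step 4: Continuity-corrected z = (R - 0.5 - E[R]) / SD[R] = (9 - 0.5 - 8.0000) / 1.7974 = 0.2782.
Step 5: Two-sided p-value via normal approximation = 2*(1 - Phi(|z|)) = 0.780879.
Step 6: alpha = 0.05. fail to reject H0.

R = 9, z = 0.2782, p = 0.780879, fail to reject H0.
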